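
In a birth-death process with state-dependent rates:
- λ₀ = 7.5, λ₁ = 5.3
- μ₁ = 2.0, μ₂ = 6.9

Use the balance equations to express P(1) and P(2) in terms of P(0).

Balance equations:
State 0: λ₀P₀ = μ₁P₁ → P₁ = (λ₀/μ₁)P₀ = (7.5/2.0)P₀ = 3.7500P₀
State 1: P₂ = (λ₀λ₁)/(μ₁μ₂)P₀ = (7.5×5.3)/(2.0×6.9)P₀ = 2.8804P₀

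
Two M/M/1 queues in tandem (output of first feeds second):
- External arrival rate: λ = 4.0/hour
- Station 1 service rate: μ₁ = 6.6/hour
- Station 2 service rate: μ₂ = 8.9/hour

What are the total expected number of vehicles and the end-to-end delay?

By Jackson's theorem, each station behaves as independent M/M/1.
Station 1: ρ₁ = 4.0/6.6 = 0.6061, L₁ = ρ₁/(1-ρ₁) = λ/(μ₁-λ) = 4.0/2.60 = 1.5385
Station 2: ρ₂ = 4.0/8.9 = 0.4494, L₂ = ρ₂/(1-ρ₂) = λ/(μ₂-λ) = 4.0/4.90 = 0.8163
Total: L = L₁ + L₂ = 1.5385 + 0.8163 = 2.3548
W = L/λ = 2.3548/4.0 = 0.5887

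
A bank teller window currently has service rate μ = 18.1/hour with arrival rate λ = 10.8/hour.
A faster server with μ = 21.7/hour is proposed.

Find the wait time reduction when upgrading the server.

System 1: ρ₁ = 10.8/18.1 = 0.5967, W₁ = 1/(18.1-10.8) = 0.13699
System 2: ρ₂ = 10.8/21.7 = 0.4977, W₂ = 1/(21.7-10.8) = 0.091743
Improvement: (W₁-W₂)/W₁ = (0.13699-0.091743)/0.13699 = 33.03%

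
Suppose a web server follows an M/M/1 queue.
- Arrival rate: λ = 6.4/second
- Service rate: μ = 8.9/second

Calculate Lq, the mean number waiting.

ρ = λ/μ = 6.4/8.9 = 0.7191
For M/M/1: Lq = λ²/(μ(μ-λ))
Lq = 40.96/(8.9 × 2.50)
Lq = 1.8409 requests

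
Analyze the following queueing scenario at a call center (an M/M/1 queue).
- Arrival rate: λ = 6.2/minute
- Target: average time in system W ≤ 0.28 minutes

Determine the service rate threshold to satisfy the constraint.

For M/M/1: W = 1/(μ-λ)
Need W ≤ 0.28, so 1/(μ-λ) ≤ 0.28
μ - λ ≥ 1/0.28 = 3.5714
μ ≥ 6.2 + 3.5714 = 9.7714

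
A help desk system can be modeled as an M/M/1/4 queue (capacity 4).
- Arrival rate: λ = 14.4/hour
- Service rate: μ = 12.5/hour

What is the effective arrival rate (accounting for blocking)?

ρ = λ/μ = 14.4/12.5 = 1.1520
P₀ = (1-ρ)/(1-ρ^(K+1)) = (1-1.1520)/(1-1.1520^5) = -0.1520/-1.0289 = 0.1477
P_K = P₀×ρ^K = 0.14773 × 1.1520^4 = 0.14773 × 1.7612 = 0.2602
λ_eff = λ(1-P_K) = 14.4 × (1 - 0.26018) = 14.4 × 0.73982 = 10.6534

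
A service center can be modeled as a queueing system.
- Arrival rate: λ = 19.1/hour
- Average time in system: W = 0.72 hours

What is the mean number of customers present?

Little's Law: L = λW
L = 19.1 × 0.72 = 13.7520 customers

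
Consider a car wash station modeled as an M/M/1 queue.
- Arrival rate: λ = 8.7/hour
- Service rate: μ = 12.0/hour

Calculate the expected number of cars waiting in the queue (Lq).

ρ = λ/μ = 8.7/12.0 = 0.7250
For M/M/1: Lq = λ²/(μ(μ-λ))
Lq = 75.69/(12.0 × 3.30)
Lq = 1.9114 cars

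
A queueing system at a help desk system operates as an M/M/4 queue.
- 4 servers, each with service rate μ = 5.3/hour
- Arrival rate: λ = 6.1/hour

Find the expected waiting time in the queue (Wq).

Traffic intensity: ρ = λ/(cμ) = 6.1/(4×5.3) = 0.2877
Since ρ = 0.2877 < 1, system is stable.
Offered load a = λ/μ = cρ = 6.1/5.3 = 1.1509
P₀ = [ Σₙ₌₀^3 aⁿ/n! + a^4/(4!(1-ρ)) ]⁻¹
Σ = a^0/0! + a^1/1! + a^2/2! + a^3/3! = 1.00000 + 1.15094 + 0.662335 + 0.254103 = 3.0674
a^4/(4!(1-ρ)) = 1.7548/(24 × 0.71226) = 0.1027
P₀ = 1/(3.0674 + 0.10265) = 0.3155
Lq = P₀·a^4·ρ / (4!(1-ρ)²) = 0.3155 × 1.7548 × 0.2877 / (24 × 0.5073) = 0.01308
Wq = Lq/λ = 0.01308/6.1 = 0.002144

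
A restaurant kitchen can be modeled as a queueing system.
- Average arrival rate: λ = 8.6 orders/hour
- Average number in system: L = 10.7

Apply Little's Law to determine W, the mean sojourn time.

Little's Law: L = λW, so W = L/λ
W = 10.7/8.6 = 1.2442 hours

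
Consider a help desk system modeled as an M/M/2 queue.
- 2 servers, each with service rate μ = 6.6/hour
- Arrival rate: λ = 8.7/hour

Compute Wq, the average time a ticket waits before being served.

Traffic intensity: ρ = λ/(cμ) = 8.7/(2×6.6) = 0.6591
Since ρ = 0.6591 < 1, system is stable.
Offered load a = λ/μ = cρ = 8.7/6.6 = 1.3182
P₀ = [ Σₙ₌₀^1 aⁿ/n! + a^2/(2!(1-ρ)) ]⁻¹
Σ = a^0/0! + a^1/1! = 1.0000 + 1.3182 = 2.3182
a^2/(2!(1-ρ)) = 1.7376/(2 × 0.3409) = 2.5485
P₀ = 1/(2.3182 + 2.5485) = 0.2055
Lq = P₀·a^2·ρ / (2!(1-ρ)²) = 0.20548 × 1.7376 × 0.65909 / (2 × 0.11622) = 1.0124
Wq = Lq/λ = 1.0124/8.7 = 0.1164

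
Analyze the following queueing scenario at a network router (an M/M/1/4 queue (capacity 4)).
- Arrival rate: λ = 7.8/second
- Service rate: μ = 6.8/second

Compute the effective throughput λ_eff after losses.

ρ = λ/μ = 7.8/6.8 = 1.14706
P₀ = (1-ρ)/(1-ρ^(K+1)) = (1-1.14706)/(1-1.14706^5) = -0.1471/-0.9858 = 0.1492
P_K = P₀×ρ^K = 0.1492 × 1.14706^4 = 0.1492 × 1.7312 = 0.2583
λ_eff = λ(1-P_K) = 7.8 × (1 - 0.25826) = 7.8 × 0.74174 = 5.7856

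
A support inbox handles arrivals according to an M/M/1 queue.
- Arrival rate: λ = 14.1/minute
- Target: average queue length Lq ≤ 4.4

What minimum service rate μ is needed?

For M/M/1: Lq = λ²/(μ(μ-λ))
Need Lq ≤ 4.4, i.e. μ(μ-λ) ≥ λ²/4.4
μ² - 14.1μ - 198.81/4.4 ≥ 0  →  μ² - 14.1μ - 45.1841 ≥ 0
Quadratic formula (positive root): μ = [λ + √(λ² + 4×45.1841)]/2
Discriminant: 198.81 + 4×45.1841 = 379.5464, √379.5464 = 19.48195
μ ≥ (14.1 + 19.48195)/2 = 16.7910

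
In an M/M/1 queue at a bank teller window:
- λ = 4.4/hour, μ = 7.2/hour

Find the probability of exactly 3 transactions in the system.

ρ = λ/μ = 4.4/7.2 = 0.6111
P(n) = (1-ρ)ρⁿ
P(3) = (1-0.6111) × 0.6111^3
P(3) = 0.3889 × 0.2282
P(3) = 0.08875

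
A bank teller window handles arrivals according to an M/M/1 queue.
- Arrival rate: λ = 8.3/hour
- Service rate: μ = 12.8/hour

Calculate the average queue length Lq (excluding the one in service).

ρ = λ/μ = 8.3/12.8 = 0.6484
For M/M/1: Lq = λ²/(μ(μ-λ))
Lq = 68.89/(12.8 × 4.50)
Lq = 1.1960 transactions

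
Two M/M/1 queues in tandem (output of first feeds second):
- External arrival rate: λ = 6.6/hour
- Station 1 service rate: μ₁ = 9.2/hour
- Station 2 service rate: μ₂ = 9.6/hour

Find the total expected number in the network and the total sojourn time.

By Jackson's theorem, each station behaves as independent M/M/1.
Station 1: ρ₁ = 6.6/9.2 = 0.7174, L₁ = ρ₁/(1-ρ₁) = λ/(μ₁-λ) = 6.6/2.60 = 2.53846
Station 2: ρ₂ = 6.6/9.6 = 0.6875, L₂ = ρ₂/(1-ρ₂) = λ/(μ₂-λ) = 6.6/3.00 = 2.20000
Total: L = L₁ + L₂ = 2.53846 + 2.20000 = 4.73846
W = L/λ = 4.73846/6.6 = 0.7179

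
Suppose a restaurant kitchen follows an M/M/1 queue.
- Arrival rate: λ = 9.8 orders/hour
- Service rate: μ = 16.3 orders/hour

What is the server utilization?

Server utilization: ρ = λ/μ
ρ = 9.8/16.3 = 0.6012
The server is busy 60.12% of the time.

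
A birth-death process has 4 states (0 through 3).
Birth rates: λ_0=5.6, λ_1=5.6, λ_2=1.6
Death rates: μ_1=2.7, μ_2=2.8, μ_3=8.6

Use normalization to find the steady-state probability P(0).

Ratios P(n)/P(0) = (λ₀···λₙ₋₁)/(μ₁···μₙ):
P(1)/P(0) = (5.6)/(2.7) = 2.0741
P(2)/P(0) = (5.6×5.6)/(2.7×2.8) = 4.1481
P(3)/P(0) = (5.6×5.6×1.6)/(2.7×2.8×8.6) = 0.77175

Normalization: ∑ P(n) = 1
P(0) × (1.0000 + 2.0741 + 4.1481 + 0.77175) = 1
P(0) × 7.9940 = 1
P(0) = 1/7.9940 = 0.1251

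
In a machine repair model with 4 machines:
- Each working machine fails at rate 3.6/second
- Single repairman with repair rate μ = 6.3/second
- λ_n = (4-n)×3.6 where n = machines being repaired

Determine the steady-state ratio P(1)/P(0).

P(1)/P(0) = ∏_{i=0}^{1-1} λ_i/μ_{i+1}
= (4-0)×3.6/6.3
= 2.2857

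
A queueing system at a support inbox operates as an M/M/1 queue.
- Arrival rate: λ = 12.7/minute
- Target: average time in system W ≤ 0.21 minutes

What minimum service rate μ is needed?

For M/M/1: W = 1/(μ-λ)
Need W ≤ 0.21, so 1/(μ-λ) ≤ 0.21
μ - λ ≥ 1/0.21 = 4.7619
μ ≥ 12.7 + 4.7619 = 17.4619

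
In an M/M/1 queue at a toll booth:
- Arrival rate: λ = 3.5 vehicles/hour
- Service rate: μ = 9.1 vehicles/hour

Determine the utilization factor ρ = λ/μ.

Server utilization: ρ = λ/μ
ρ = 3.5/9.1 = 0.3846
The server is busy 38.46% of the time.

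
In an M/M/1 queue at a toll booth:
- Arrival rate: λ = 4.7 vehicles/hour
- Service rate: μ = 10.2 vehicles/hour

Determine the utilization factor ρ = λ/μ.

Server utilization: ρ = λ/μ
ρ = 4.7/10.2 = 0.4608
The server is busy 46.08% of the time.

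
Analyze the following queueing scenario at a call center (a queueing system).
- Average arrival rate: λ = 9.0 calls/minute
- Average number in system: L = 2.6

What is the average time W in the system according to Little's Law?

Little's Law: L = λW, so W = L/λ
W = 2.6/9.0 = 0.2889 minutes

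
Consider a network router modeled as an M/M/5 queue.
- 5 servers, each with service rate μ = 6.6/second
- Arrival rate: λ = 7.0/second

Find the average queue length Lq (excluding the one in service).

Traffic intensity: ρ = λ/(cμ) = 7.0/(5×6.6) = 0.2121
Since ρ = 0.2121 < 1, system is stable.
Offered load a = λ/μ = cρ = 7.0/6.6 = 1.0606
P₀ = [ Σₙ₌₀^4 aⁿ/n! + a^5/(5!(1-ρ)) ]⁻¹
Σ = a^0/0! + a^1/1! + a^2/2! + a^3/3! + a^4/4! = 1.0000 + 1.0606 + 0.56244 + 0.19884 + 0.052724 = 2.8746
a^5/(5!(1-ρ)) = 1.3421/(120 × 0.7879) = 0.01419
P₀ = 1/(2.8746 + 0.01419) = 0.3462
Lq = P₀·a^5·ρ / (5!(1-ρ)²) = 0.3462 × 1.3421 × 0.2121 / (120 × 0.6208) = 0.001323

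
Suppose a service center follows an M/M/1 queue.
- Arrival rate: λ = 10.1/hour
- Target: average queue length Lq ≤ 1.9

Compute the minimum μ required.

For M/M/1: Lq = λ²/(μ(μ-λ))
Need Lq ≤ 1.9, i.e. μ(μ-λ) ≥ λ²/1.9
μ² - 10.1μ - 102.01/1.9 ≥ 0  →  μ² - 10.1μ - 53.68947 ≥ 0
Quadratic formula (positive root): μ = [λ + √(λ² + 4×53.68947)]/2
Discriminant: 102.01 + 4×53.68947 = 316.7679, √316.7679 = 17.7980
μ ≥ (10.1 + 17.7980)/2 = 13.9490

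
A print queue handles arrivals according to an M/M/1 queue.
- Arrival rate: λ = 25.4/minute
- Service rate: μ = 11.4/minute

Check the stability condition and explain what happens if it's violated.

Stability requires ρ = λ/(cμ) < 1
ρ = 25.4/(1 × 11.4) = 25.4/11.40 = 2.2281
Since 2.2281 ≥ 1, the system is UNSTABLE.
Queue grows without bound. Need μ > λ = 25.4.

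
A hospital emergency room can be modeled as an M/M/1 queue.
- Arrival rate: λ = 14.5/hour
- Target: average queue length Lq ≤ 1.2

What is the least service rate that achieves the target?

For M/M/1: Lq = λ²/(μ(μ-λ))
Need Lq ≤ 1.2, i.e. μ(μ-λ) ≥ λ²/1.2
μ² - 14.5μ - 210.25/1.2 ≥ 0  →  μ² - 14.5μ - 175.20833 ≥ 0
Quadratic formula (positive root): μ = [λ + √(λ² + 4×175.20833)]/2
Discriminant: 210.25 + 4×175.20833 = 911.0833, √911.0833 = 30.1842
μ ≥ (14.5 + 30.1842)/2 = 22.3421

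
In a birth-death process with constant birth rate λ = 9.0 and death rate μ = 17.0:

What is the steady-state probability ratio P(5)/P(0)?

For constant rates: P(n)/P(0) = (λ/μ)^n
P(5)/P(0) = (9.0/17.0)^5 = 0.52941^5 = 0.04159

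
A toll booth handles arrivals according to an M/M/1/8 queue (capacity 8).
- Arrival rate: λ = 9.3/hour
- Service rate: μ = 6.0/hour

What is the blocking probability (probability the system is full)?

ρ = λ/μ = 9.3/6.0 = 1.5500
P₀ = (1-ρ)/(1-ρ^(K+1)) = (1-1.5500)/(1-1.5500^9) = -0.5500/-50.6399 = 0.01086
P_K = P₀×ρ^K = 0.01086 × 1.5500^8 = 0.01086 × 33.3161 = 0.3618
Blocking probability = 36.18%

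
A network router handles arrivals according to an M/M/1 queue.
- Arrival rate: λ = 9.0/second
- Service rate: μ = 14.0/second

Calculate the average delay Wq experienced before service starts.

First, compute utilization: ρ = λ/μ = 9.0/14.0 = 0.6429
For M/M/1: Wq = λ/(μ(μ-λ))
Wq = 9.0/(14.0 × (14.0-9.0))
Wq = 9.0/(14.0 × 5.00)
Wq = 0.1286 seconds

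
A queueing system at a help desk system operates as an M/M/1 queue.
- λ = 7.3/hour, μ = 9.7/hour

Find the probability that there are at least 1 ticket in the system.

ρ = λ/μ = 7.3/9.7 = 0.7526
P(N ≥ n) = ρⁿ
P(N ≥ 1) = 0.7526^1
P(N ≥ 1) = 0.7526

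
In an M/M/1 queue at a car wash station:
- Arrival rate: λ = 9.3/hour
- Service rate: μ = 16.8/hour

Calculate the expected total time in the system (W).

First, compute utilization: ρ = λ/μ = 9.3/16.8 = 0.5536
For M/M/1: W = 1/(μ-λ)
W = 1/(16.8-9.3) = 1/7.50
W = 0.1333 hours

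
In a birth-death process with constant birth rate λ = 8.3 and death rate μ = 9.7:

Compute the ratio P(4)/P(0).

For constant rates: P(n)/P(0) = (λ/μ)^n
P(4)/P(0) = (8.3/9.7)^4 = 0.8557^4 = 0.5361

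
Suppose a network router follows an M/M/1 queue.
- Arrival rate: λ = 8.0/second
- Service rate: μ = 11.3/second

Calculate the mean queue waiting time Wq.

First, compute utilization: ρ = λ/μ = 8.0/11.3 = 0.7080
For M/M/1: Wq = λ/(μ(μ-λ))
Wq = 8.0/(11.3 × (11.3-8.0))
Wq = 8.0/(11.3 × 3.30)
Wq = 0.2145 seconds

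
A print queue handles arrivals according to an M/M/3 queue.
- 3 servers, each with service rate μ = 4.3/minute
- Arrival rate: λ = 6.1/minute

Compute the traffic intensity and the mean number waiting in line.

Traffic intensity: ρ = λ/(cμ) = 6.1/(3×4.3) = 0.4729
Since ρ = 0.4729 < 1, system is stable.
Offered load a = λ/μ = cρ = 6.1/4.3 = 1.4186
P₀ = [ Σₙ₌₀^2 aⁿ/n! + a^3/(3!(1-ρ)) ]⁻¹
Σ = a^0/0! + a^1/1! + a^2/2! = 1.0000 + 1.4186 + 1.0062 = 3.4248
a^3/(3!(1-ρ)) = 2.85486/(6 × 0.527132) = 0.9026
P₀ = 1/(3.4248 + 0.9026) = 0.2311
Lq = P₀·a^3·ρ / (3!(1-ρ)²) = 0.2311 × 2.8549 × 0.4729 / (6 × 0.2779) = 0.1871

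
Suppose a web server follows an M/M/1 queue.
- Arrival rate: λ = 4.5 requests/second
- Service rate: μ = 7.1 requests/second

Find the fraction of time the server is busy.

Server utilization: ρ = λ/μ
ρ = 4.5/7.1 = 0.6338
The server is busy 63.38% of the time.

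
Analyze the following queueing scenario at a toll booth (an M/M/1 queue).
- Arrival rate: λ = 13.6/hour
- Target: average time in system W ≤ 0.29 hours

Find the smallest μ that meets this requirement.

For M/M/1: W = 1/(μ-λ)
Need W ≤ 0.29, so 1/(μ-λ) ≤ 0.29
μ - λ ≥ 1/0.29 = 3.4483
μ ≥ 13.6 + 3.4483 = 17.0483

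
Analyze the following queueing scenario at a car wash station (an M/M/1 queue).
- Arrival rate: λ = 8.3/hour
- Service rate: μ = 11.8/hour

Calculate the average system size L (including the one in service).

ρ = λ/μ = 8.3/11.8 = 0.7034
For M/M/1: L = λ/(μ-λ)
L = 8.3/(11.8-8.3) = 8.3/3.50
L = 2.3714 cars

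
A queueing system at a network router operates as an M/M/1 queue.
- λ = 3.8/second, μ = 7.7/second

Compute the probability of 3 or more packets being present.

ρ = λ/μ = 3.8/7.7 = 0.4935
P(N ≥ n) = ρⁿ
P(N ≥ 3) = 0.4935^3
P(N ≥ 3) = 0.1202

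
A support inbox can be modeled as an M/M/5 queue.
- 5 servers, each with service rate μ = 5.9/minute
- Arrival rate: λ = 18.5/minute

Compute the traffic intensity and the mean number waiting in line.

Traffic intensity: ρ = λ/(cμ) = 18.5/(5×5.9) = 0.6271
Since ρ = 0.6271 < 1, system is stable.
Offered load a = λ/μ = cρ = 18.5/5.9 = 3.1356
P₀ = [ Σₙ₌₀^4 aⁿ/n! + a^5/(5!(1-ρ)) ]⁻¹
Σ = a^0/0! + a^1/1! + a^2/2! + a^3/3! + a^4/4! = 1.00000 + 3.13559 + 4.91597 + 5.13816 + 4.02780 = 18.2175
a^5/(5!(1-ρ)) = 303.1088/(120 × 0.37288) = 6.7740
P₀ = 1/(18.2175 + 6.7740) = 0.04001
Lq = P₀·a^5·ρ / (5!(1-ρ)²) = 0.04001 × 303.1088 × 0.6271 / (120 × 0.1390) = 0.4559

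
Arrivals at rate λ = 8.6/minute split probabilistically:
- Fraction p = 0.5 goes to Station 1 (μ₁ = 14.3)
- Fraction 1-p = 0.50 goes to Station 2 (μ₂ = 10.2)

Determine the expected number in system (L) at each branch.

Effective rates: λ₁ = 8.6×0.5 = 4.3, λ₂ = 8.6×0.50 = 4.3
Station 1: ρ₁ = 4.3/14.3 = 0.3007, L₁ = ρ₁/(1-ρ₁) = 0.3007/(1-0.3007) = 0.4300
Station 2: ρ₂ = 4.3/10.2 = 0.42157, L₂ = ρ₂/(1-ρ₂) = 0.42157/(1-0.42157) = 0.7288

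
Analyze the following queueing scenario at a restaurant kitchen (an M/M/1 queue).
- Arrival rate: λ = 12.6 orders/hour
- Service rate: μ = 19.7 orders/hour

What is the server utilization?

Server utilization: ρ = λ/μ
ρ = 12.6/19.7 = 0.6396
The server is busy 63.96% of the time.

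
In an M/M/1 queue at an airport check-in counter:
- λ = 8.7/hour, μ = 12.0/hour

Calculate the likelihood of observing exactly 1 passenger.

ρ = λ/μ = 8.7/12.0 = 0.7250
P(n) = (1-ρ)ρⁿ
P(1) = (1-0.7250) × 0.7250^1
P(1) = 0.2750 × 0.7250
P(1) = 0.1994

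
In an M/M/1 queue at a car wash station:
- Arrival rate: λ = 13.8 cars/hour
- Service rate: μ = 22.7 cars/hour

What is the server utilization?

Server utilization: ρ = λ/μ
ρ = 13.8/22.7 = 0.6079
The server is busy 60.79% of the time.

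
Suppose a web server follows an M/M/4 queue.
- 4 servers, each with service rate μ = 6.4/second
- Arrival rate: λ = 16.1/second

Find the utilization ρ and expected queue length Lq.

Traffic intensity: ρ = λ/(cμ) = 16.1/(4×6.4) = 0.6289
Since ρ = 0.6289 < 1, system is stable.
Offered load a = λ/μ = cρ = 16.1/6.4 = 2.5156
P₀ = [ Σₙ₌₀^3 aⁿ/n! + a^4/(4!(1-ρ)) ]⁻¹
Σ = a^0/0! + a^1/1! + a^2/2! + a^3/3! = 1.0000 + 2.5156 + 3.1642 + 2.6533 = 9.3331
a^4/(4!(1-ρ)) = 40.0483/(24 × 0.3711) = 4.4966
P₀ = 1/(9.3331 + 4.4966) = 0.07231
Lq = P₀·a^4·ρ / (4!(1-ρ)²) = 0.072308 × 40.0483 × 0.62891 / (24 × 0.13771) = 0.5510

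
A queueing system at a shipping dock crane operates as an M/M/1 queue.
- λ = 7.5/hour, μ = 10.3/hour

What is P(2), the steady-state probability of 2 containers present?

ρ = λ/μ = 7.5/10.3 = 0.7282
P(n) = (1-ρ)ρⁿ
P(2) = (1-0.7282) × 0.7282^2
P(2) = 0.2718 × 0.5303
P(2) = 0.1441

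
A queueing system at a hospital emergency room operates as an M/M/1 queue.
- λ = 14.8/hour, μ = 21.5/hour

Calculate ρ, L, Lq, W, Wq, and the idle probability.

Step 1: ρ = λ/μ = 14.8/21.5 = 0.6884
Step 2: L = λ/(μ-λ) = 14.8/6.70 = 2.2090
Step 3: Lq = λ²/(μ(μ-λ)) = 219.04/(21.5×6.70) = 1.5206
Step 4: W = 1/(μ-λ) = 1/6.70 = 0.149254
Step 5: Wq = λ/(μ(μ-λ)) = 14.8/(21.5×6.70) = 0.1027
Step 6: P(0) = 1-ρ = 0.3116
Verify: L = λW = 14.8×0.149254 = 2.2090 ✔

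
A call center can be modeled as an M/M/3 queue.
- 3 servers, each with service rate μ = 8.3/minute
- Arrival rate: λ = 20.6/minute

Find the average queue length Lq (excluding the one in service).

Traffic intensity: ρ = λ/(cμ) = 20.6/(3×8.3) = 0.8273
Since ρ = 0.8273 < 1, system is stable.
Offered load a = λ/μ = cρ = 20.6/8.3 = 2.4819
P₀ = [ Σₙ₌₀^2 aⁿ/n! + a^3/(3!(1-ρ)) ]⁻¹
Σ = a^0/0! + a^1/1! + a^2/2! = 1.0000 + 2.4819 + 3.0800 = 6.5619
a^3/(3!(1-ρ)) = 15.2886/(6 × 0.17269) = 14.7553
P₀ = 1/(6.5619 + 14.7553) = 0.04691
Lq = P₀·a^3·ρ / (3!(1-ρ)²) = 0.0469105 × 15.2886 × 0.827309 / (6 × 0.0298221) = 3.3160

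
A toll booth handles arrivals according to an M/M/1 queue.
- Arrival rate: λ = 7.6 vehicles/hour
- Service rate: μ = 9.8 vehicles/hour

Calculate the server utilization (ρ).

Server utilization: ρ = λ/μ
ρ = 7.6/9.8 = 0.7755
The server is busy 77.55% of the time.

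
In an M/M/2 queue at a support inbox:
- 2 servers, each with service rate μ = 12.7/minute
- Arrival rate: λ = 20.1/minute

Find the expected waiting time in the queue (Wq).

Traffic intensity: ρ = λ/(cμ) = 20.1/(2×12.7) = 0.7913
Since ρ = 0.7913 < 1, system is stable.
Offered load a = λ/μ = cρ = 20.1/12.7 = 1.5827
P₀ = [ Σₙ₌₀^1 aⁿ/n! + a^2/(2!(1-ρ)) ]⁻¹
Σ = a^0/0! + a^1/1! = 1.0000 + 1.5827 = 2.5827
a^2/(2!(1-ρ)) = 2.50487/(2 × 0.208661) = 6.0022
P₀ = 1/(2.5827 + 6.0022) = 0.1165
Lq = P₀·a^2·ρ / (2!(1-ρ)²) = 0.11648 × 2.5049 × 0.79134 / (2 × 0.043540) = 2.6515
Wq = Lq/λ = 2.6515/20.1 = 0.1319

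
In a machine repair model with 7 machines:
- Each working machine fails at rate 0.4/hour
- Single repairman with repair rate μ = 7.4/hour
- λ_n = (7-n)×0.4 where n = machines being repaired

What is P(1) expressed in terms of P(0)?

P(1)/P(0) = ∏_{i=0}^{1-1} λ_i/μ_{i+1}
= (7-0)×0.4/7.4
= 0.3784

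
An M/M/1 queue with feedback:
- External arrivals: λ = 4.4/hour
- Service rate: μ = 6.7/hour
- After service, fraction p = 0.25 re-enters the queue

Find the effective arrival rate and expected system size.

Effective arrival rate: λ_eff = λ/(1-p) = 4.4/(1-0.25) = 4.4/0.75 = 5.86667
ρ = λ_eff/μ = 5.86667/6.7 = 0.875622
L = ρ/(1-ρ) = 0.875622/(1-0.875622) = 7.0400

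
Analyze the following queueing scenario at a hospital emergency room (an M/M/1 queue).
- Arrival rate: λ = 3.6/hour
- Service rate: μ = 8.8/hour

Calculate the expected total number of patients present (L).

ρ = λ/μ = 3.6/8.8 = 0.4091
For M/M/1: L = λ/(μ-λ)
L = 3.6/(8.8-3.6) = 3.6/5.20
L = 0.6923 patients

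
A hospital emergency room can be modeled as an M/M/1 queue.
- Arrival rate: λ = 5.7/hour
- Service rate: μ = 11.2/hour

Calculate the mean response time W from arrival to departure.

First, compute utilization: ρ = λ/μ = 5.7/11.2 = 0.5089
For M/M/1: W = 1/(μ-λ)
W = 1/(11.2-5.7) = 1/5.50
W = 0.1818 hours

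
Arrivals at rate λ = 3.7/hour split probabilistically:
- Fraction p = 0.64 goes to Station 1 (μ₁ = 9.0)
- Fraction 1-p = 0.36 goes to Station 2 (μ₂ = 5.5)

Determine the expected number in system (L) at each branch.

Effective rates: λ₁ = 3.7×0.64 = 2.368, λ₂ = 3.7×0.36 = 1.332
Station 1: ρ₁ = 2.368/9.0 = 0.26311, L₁ = ρ₁/(1-ρ₁) = 0.26311/(1-0.26311) = 0.3571
Station 2: ρ₂ = 1.332/5.5 = 0.2422, L₂ = ρ₂/(1-ρ₂) = 0.2422/(1-0.2422) = 0.3196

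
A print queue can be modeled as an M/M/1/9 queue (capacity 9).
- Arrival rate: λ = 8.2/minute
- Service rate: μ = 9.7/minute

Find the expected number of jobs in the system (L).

ρ = λ/μ = 8.2/9.7 = 0.84536
P₀ = (1-ρ)/(1-ρ^(K+1)) = (1-0.84536)/(1-0.84536^10) = 0.15464/0.81361 = 0.1901
P_K = P₀×ρ^K = 0.19007 × 0.84536^9 = 0.19007 × 0.22048 = 0.04191
L = ρ[1 - (K+1)ρ^K + Kρ^(K+1)] / [(1-ρ)(1-ρ^(K+1))]
L = 0.84536 × (1 - 10×0.220483 + 9×0.186388) / ((1 - 0.84536) × (1 - 0.186388)) = 3.1758 jobs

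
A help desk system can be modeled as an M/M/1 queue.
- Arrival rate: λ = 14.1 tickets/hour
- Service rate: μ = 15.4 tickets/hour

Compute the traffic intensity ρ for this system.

Server utilization: ρ = λ/μ
ρ = 14.1/15.4 = 0.9156
The server is busy 91.56% of the time.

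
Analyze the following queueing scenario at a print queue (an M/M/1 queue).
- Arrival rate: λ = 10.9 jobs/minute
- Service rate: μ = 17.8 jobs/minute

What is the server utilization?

Server utilization: ρ = λ/μ
ρ = 10.9/17.8 = 0.6124
The server is busy 61.24% of the time.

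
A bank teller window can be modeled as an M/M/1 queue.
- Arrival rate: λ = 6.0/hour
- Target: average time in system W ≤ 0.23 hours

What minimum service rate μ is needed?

For M/M/1: W = 1/(μ-λ)
Need W ≤ 0.23, so 1/(μ-λ) ≤ 0.23
μ - λ ≥ 1/0.23 = 4.3478
μ ≥ 6.0 + 4.3478 = 10.3478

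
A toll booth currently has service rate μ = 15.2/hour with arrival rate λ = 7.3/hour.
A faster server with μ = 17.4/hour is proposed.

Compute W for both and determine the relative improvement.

System 1: ρ₁ = 7.3/15.2 = 0.4803, W₁ = 1/(15.2-7.3) = 0.12658
System 2: ρ₂ = 7.3/17.4 = 0.4195, W₂ = 1/(17.4-7.3) = 0.099010
Improvement: (W₁-W₂)/W₁ = (0.12658-0.099010)/0.12658 = 21.78%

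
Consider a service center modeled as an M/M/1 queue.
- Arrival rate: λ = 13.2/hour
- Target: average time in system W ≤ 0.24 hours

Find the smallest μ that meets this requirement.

For M/M/1: W = 1/(μ-λ)
Need W ≤ 0.24, so 1/(μ-λ) ≤ 0.24
μ - λ ≥ 1/0.24 = 4.1667
μ ≥ 13.2 + 4.1667 = 17.3667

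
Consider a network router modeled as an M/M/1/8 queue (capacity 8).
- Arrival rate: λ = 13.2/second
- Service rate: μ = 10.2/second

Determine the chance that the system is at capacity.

ρ = λ/μ = 13.2/10.2 = 1.29412
P₀ = (1-ρ)/(1-ρ^(K+1)) = (1-1.29412)/(1-1.29412^9) = -0.2941/-9.1805 = 0.03204
P_K = P₀×ρ^K = 0.032037 × 1.29412^8 = 0.032037 × 7.8668 = 0.2520
Blocking probability = 25.20%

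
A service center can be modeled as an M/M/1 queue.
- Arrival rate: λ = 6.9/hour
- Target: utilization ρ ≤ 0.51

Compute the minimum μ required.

ρ = λ/μ, so μ = λ/ρ
μ ≥ 6.9/0.51 = 13.5294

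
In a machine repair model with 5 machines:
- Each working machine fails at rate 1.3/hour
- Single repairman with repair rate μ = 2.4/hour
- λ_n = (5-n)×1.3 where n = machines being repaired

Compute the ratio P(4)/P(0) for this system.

P(4)/P(0) = ∏_{i=0}^{4-1} λ_i/μ_{i+1}
= (5-0)×1.3/2.4 × (5-1)×1.3/2.4 × (5-2)×1.3/2.4 × (5-3)×1.3/2.4
= 10.3302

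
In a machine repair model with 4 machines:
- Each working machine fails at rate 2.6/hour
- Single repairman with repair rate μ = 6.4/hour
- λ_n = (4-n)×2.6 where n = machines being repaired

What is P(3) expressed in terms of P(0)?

P(3)/P(0) = ∏_{i=0}^{3-1} λ_i/μ_{i+1}
= (4-0)×2.6/6.4 × (4-1)×2.6/6.4 × (4-2)×2.6/6.4
= 1.6091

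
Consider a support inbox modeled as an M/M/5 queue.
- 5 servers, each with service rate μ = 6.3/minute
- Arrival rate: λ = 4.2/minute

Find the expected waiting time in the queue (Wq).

Traffic intensity: ρ = λ/(cμ) = 4.2/(5×6.3) = 0.1333
Since ρ = 0.1333 < 1, system is stable.
Offered load a = λ/μ = cρ = 4.2/6.3 = 0.6667
P₀ = [ Σₙ₌₀^4 aⁿ/n! + a^5/(5!(1-ρ)) ]⁻¹
Σ = a^0/0! + a^1/1! + a^2/2! + a^3/3! + a^4/4! = 1.0000 + 0.6667 + 0.2222 + 0.04938 + 0.008230 = 1.9465
a^5/(5!(1-ρ)) = 0.1317/(120 × 0.8667) = 0.001266
P₀ = 1/(1.9465 + 0.001266) = 0.5134
Lq = P₀·a^5·ρ / (5!(1-ρ)²) = 0.51341 × 0.13169 × 0.13333 / (120 × 0.75111) = 0.0001000
Wq = Lq/λ = 0.0001000/4.2 = 0.00002381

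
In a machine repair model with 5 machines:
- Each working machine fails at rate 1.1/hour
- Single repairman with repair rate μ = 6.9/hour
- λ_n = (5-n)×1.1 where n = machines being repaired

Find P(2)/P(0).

P(2)/P(0) = ∏_{i=0}^{2-1} λ_i/μ_{i+1}
= (5-0)×1.1/6.9 × (5-1)×1.1/6.9
= 0.5083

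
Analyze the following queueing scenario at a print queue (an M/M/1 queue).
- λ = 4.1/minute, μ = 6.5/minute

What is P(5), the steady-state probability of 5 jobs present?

ρ = λ/μ = 4.1/6.5 = 0.6308
P(n) = (1-ρ)ρⁿ
P(5) = (1-0.6308) × 0.6308^5
P(5) = 0.36920 × 0.099875
P(5) = 0.03687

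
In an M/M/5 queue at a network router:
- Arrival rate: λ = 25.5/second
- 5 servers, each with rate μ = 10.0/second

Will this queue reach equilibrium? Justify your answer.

Stability requires ρ = λ/(cμ) < 1
ρ = 25.5/(5 × 10.0) = 25.5/50.00 = 0.5100
Since 0.5100 < 1, the system is STABLE.
The servers are busy 51.00% of the time.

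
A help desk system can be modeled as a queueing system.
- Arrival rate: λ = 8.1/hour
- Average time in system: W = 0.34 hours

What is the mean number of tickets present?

Little's Law: L = λW
L = 8.1 × 0.34 = 2.7540 tickets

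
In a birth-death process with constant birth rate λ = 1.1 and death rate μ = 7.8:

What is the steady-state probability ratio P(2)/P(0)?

For constant rates: P(n)/P(0) = (λ/μ)^n
P(2)/P(0) = (1.1/7.8)^2 = 0.14103^2 = 0.01989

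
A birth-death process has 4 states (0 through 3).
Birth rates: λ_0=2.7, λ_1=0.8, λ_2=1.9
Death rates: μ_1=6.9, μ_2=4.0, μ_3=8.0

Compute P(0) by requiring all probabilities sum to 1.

Ratios P(n)/P(0) = (λ₀···λₙ₋₁)/(μ₁···μₙ):
P(1)/P(0) = (2.7)/(6.9) = 0.3913
P(2)/P(0) = (2.7×0.8)/(6.9×4.0) = 0.07826
P(3)/P(0) = (2.7×0.8×1.9)/(6.9×4.0×8.0) = 0.01859

Normalization: ∑ P(n) = 1
P(0) × (1.0000 + 0.3913 + 0.07826 + 0.01859) = 1
P(0) × 1.4882 = 1
P(0) = 1/1.4882 = 0.6720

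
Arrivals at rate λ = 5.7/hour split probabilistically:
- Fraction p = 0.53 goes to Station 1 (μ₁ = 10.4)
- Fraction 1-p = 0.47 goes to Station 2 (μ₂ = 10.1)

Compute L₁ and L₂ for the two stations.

Effective rates: λ₁ = 5.7×0.53 = 3.021, λ₂ = 5.7×0.47 = 2.679
Station 1: ρ₁ = 3.021/10.4 = 0.2905, L₁ = ρ₁/(1-ρ₁) = 0.2905/(1-0.2905) = 0.4094
Station 2: ρ₂ = 2.679/10.1 = 0.26525, L₂ = ρ₂/(1-ρ₂) = 0.26525/(1-0.26525) = 0.3610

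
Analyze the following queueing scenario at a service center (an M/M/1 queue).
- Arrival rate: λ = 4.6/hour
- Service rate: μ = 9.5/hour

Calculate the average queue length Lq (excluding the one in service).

ρ = λ/μ = 4.6/9.5 = 0.4842
For M/M/1: Lq = λ²/(μ(μ-λ))
Lq = 21.16/(9.5 × 4.90)
Lq = 0.4546 customers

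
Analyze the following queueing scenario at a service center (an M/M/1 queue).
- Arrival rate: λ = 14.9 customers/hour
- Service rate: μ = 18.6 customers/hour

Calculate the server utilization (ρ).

Server utilization: ρ = λ/μ
ρ = 14.9/18.6 = 0.8011
The server is busy 80.11% of the time.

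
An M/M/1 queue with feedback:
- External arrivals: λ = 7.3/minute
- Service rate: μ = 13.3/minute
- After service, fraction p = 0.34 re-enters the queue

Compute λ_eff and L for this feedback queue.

Effective arrival rate: λ_eff = λ/(1-p) = 7.3/(1-0.34) = 7.3/0.66 = 11.06061
ρ = λ_eff/μ = 11.06061/13.3 = 0.831625
L = ρ/(1-ρ) = 0.831625/(1-0.831625) = 4.9391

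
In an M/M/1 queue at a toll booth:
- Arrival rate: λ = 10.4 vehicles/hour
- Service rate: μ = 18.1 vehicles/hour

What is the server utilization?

Server utilization: ρ = λ/μ
ρ = 10.4/18.1 = 0.5746
The server is busy 57.46% of the time.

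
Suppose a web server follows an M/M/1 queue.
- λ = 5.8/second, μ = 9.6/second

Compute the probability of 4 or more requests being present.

ρ = λ/μ = 5.8/9.6 = 0.60417
P(N ≥ n) = ρⁿ
P(N ≥ 4) = 0.60417^4
P(N ≥ 4) = 0.1332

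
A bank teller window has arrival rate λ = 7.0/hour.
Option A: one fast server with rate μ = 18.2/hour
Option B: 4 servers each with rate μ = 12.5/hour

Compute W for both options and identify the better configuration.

Option A: single server μ = 18.2 (M/M/1)
  ρ_A = 7.0/18.2 = 0.3846
  W_A = 1/(μ-λ) = 1/(18.2-7.0) = 1/11.20 = 0.08929

Option B: 4 servers μ = 12.5 (M/M/4)
  ρ_B = λ/(cμ) = 7.0/(4×12.5) = 0.1400
  Offered load a = λ/μ = cρ = 7.0/12.5 = 0.5600
  P₀ = [ Σₙ₌₀^3 aⁿ/n! + a^4/(4!(1-ρ)) ]⁻¹
  Σ = a^0/0! + a^1/1! + a^2/2! + a^3/3! = 1.0000 + 0.5600 + 0.1568 + 0.02927 = 1.7461
  a^4/(4!(1-ρ)) = 0.09834/(24 × 0.8600) = 0.004765
  P₀ = 1/(1.74607 + 0.00476478) = 0.5712
  Lq = P₀·a^4·ρ / (4!(1-ρ)²) = 0.5712 × 0.09834 × 0.1400 / (24 × 0.7396) = 0.0004430
  Wq_B = Lq/λ = 0.0004430/7.0 = 0.00006329
  W_B = Wq_B + 1/μ = 0.00006329 + 0.08000 = 0.08006

Since W_B = 0.08006 < W_A = 0.08929, Option B (multiple servers) has the shorter time in system.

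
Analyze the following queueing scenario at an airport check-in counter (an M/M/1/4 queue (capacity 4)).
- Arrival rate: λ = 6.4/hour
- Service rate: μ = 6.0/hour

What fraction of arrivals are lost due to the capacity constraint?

ρ = λ/μ = 6.4/6.0 = 1.066667
P₀ = (1-ρ)/(1-ρ^(K+1)) = (1-1.066667)/(1-1.066667^5) = -0.06667/-0.3808 = 0.1751
P_K = P₀×ρ^K = 0.17505 × 1.066667^4 = 0.17505 × 1.2945 = 0.2266
Blocking probability = 22.66%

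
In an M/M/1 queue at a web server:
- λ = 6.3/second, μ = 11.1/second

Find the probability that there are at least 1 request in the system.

ρ = λ/μ = 6.3/11.1 = 0.5676
P(N ≥ n) = ρⁿ
P(N ≥ 1) = 0.5676^1
P(N ≥ 1) = 0.5676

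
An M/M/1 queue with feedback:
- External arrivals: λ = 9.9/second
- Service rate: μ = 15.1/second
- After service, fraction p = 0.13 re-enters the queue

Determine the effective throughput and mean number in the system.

Effective arrival rate: λ_eff = λ/(1-p) = 9.9/(1-0.13) = 9.9/0.87 = 11.3793
ρ = λ_eff/μ = 11.3793/15.1 = 0.7536
L = ρ/(1-ρ) = 0.7536/(1-0.7536) = 3.0584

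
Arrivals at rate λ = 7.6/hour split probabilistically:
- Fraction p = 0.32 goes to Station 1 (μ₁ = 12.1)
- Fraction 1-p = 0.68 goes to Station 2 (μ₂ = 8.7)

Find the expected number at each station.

Effective rates: λ₁ = 7.6×0.32 = 2.432, λ₂ = 7.6×0.68 = 5.168
Station 1: ρ₁ = 2.432/12.1 = 0.2010, L₁ = ρ₁/(1-ρ₁) = 0.2010/(1-0.2010) = 0.2516
Station 2: ρ₂ = 5.168/8.7 = 0.59402, L₂ = ρ₂/(1-ρ₂) = 0.59402/(1-0.59402) = 1.4632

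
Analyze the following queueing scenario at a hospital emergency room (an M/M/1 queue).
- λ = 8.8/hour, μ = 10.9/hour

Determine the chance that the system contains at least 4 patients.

ρ = λ/μ = 8.8/10.9 = 0.8073
P(N ≥ n) = ρⁿ
P(N ≥ 4) = 0.8073^4
P(N ≥ 4) = 0.4248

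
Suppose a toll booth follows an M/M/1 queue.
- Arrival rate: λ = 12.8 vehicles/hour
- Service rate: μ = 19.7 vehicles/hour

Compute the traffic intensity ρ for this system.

Server utilization: ρ = λ/μ
ρ = 12.8/19.7 = 0.6497
The server is busy 64.97% of the time.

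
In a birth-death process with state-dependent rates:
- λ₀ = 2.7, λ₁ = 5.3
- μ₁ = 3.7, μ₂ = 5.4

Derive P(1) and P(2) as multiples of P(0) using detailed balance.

Balance equations:
State 0: λ₀P₀ = μ₁P₁ → P₁ = (λ₀/μ₁)P₀ = (2.7/3.7)P₀ = 0.7297P₀
State 1: P₂ = (λ₀λ₁)/(μ₁μ₂)P₀ = (2.7×5.3)/(3.7×5.4)P₀ = 0.7162P₀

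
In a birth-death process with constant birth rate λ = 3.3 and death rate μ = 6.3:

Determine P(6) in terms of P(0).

For constant rates: P(n)/P(0) = (λ/μ)^n
P(6)/P(0) = (3.3/6.3)^6 = 0.52381^6 = 0.02066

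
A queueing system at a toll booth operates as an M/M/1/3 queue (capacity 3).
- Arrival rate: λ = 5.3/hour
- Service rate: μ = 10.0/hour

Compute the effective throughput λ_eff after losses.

ρ = λ/μ = 5.3/10.0 = 0.5300
P₀ = (1-ρ)/(1-ρ^(K+1)) = (1-0.5300)/(1-0.5300^4) = 0.4700/0.9211 = 0.5103
P_K = P₀×ρ^K = 0.51026 × 0.5300^3 = 0.51026 × 0.14888 = 0.07597
λ_eff = λ(1-P_K) = 5.3 × (1 - 0.07597) = 5.3 × 0.92403 = 4.8974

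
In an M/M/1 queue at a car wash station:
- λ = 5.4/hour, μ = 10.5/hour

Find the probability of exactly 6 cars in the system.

ρ = λ/μ = 5.4/10.5 = 0.51429
P(n) = (1-ρ)ρⁿ
P(6) = (1-0.51429) × 0.51429^6
P(6) = 0.48571 × 0.018503
P(6) = 0.008987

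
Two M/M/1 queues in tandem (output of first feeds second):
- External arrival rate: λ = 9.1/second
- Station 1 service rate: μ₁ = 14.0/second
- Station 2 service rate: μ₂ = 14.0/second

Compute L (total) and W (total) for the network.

By Jackson's theorem, each station behaves as independent M/M/1.
Station 1: ρ₁ = 9.1/14.0 = 0.6500, L₁ = ρ₁/(1-ρ₁) = λ/(μ₁-λ) = 9.1/4.90 = 1.85714
Station 2: ρ₂ = 9.1/14.0 = 0.6500, L₂ = ρ₂/(1-ρ₂) = λ/(μ₂-λ) = 9.1/4.90 = 1.85714
Total: L = L₁ + L₂ = 1.85714 + 1.85714 = 3.7143
W = L/λ = 3.7143/9.1 = 0.4082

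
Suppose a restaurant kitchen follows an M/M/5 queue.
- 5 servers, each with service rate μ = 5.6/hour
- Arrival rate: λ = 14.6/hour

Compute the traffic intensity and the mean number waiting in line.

Traffic intensity: ρ = λ/(cμ) = 14.6/(5×5.6) = 0.5214
Since ρ = 0.5214 < 1, system is stable.
Offered load a = λ/μ = cρ = 14.6/5.6 = 2.6071
P₀ = [ Σₙ₌₀^4 aⁿ/n! + a^5/(5!(1-ρ)) ]⁻¹
Σ = a^0/0! + a^1/1! + a^2/2! + a^3/3! + a^4/4! = 1.00000 + 2.60714 + 3.39860 + 2.95354 + 1.92508 = 11.8844
a^5/(5!(1-ρ)) = 120.4548/(120 × 0.47857) = 2.0975
P₀ = 1/(11.8844 + 2.0975) = 0.07152
Lq = P₀·a^5·ρ / (5!(1-ρ)²) = 0.071521 × 120.4548 × 0.52143 / (120 × 0.22903) = 0.1634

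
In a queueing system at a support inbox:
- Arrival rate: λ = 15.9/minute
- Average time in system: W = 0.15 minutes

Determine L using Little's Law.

Little's Law: L = λW
L = 15.9 × 0.15 = 2.3850 emails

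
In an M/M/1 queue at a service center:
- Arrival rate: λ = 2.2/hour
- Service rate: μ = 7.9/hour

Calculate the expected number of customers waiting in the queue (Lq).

ρ = λ/μ = 2.2/7.9 = 0.2785
For M/M/1: Lq = λ²/(μ(μ-λ))
Lq = 4.84/(7.9 × 5.70)
Lq = 0.1075 customers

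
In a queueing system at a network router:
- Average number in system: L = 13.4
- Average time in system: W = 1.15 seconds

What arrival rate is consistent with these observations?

Little's Law: L = λW, so λ = L/W
λ = 13.4/1.15 = 11.6522 packets/second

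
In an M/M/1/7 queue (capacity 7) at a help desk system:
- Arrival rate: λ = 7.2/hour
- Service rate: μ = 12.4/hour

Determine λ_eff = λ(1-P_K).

ρ = λ/μ = 7.2/12.4 = 0.58065
P₀ = (1-ρ)/(1-ρ^(K+1)) = (1-0.58065)/(1-0.58065^8) = 0.41935/0.98708 = 0.4248
P_K = P₀×ρ^K = 0.42484 × 0.58065^7 = 0.42484 × 0.022254 = 0.009454
λ_eff = λ(1-P_K) = 7.2 × (1 - 0.009454) = 7.2 × 0.990546 = 7.1319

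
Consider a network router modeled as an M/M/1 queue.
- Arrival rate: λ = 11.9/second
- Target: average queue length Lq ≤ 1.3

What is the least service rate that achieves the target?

For M/M/1: Lq = λ²/(μ(μ-λ))
Need Lq ≤ 1.3, i.e. μ(μ-λ) ≥ λ²/1.3
μ² - 11.9μ - 141.61/1.3 ≥ 0  →  μ² - 11.9μ - 108.93077 ≥ 0
Quadratic formula (positive root): μ = [λ + √(λ² + 4×108.93077)]/2
Discriminant: 141.61 + 4×108.93077 = 577.3331, √577.3331 = 24.0278
μ ≥ (11.9 + 24.0278)/2 = 17.9639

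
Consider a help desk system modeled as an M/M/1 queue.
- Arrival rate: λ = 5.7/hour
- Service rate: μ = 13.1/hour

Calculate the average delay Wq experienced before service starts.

First, compute utilization: ρ = λ/μ = 5.7/13.1 = 0.4351
For M/M/1: Wq = λ/(μ(μ-λ))
Wq = 5.7/(13.1 × (13.1-5.7))
Wq = 5.7/(13.1 × 7.40)
Wq = 0.05880 hours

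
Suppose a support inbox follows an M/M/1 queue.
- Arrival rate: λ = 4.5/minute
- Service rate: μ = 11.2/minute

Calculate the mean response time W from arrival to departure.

First, compute utilization: ρ = λ/μ = 4.5/11.2 = 0.4018
For M/M/1: W = 1/(μ-λ)
W = 1/(11.2-4.5) = 1/6.70
W = 0.1493 minutes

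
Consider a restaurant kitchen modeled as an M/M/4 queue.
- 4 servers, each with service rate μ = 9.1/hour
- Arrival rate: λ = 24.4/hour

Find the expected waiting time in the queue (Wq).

Traffic intensity: ρ = λ/(cμ) = 24.4/(4×9.1) = 0.6703
Since ρ = 0.6703 < 1, system is stable.
Offered load a = λ/μ = cρ = 24.4/9.1 = 2.6813
P₀ = [ Σₙ₌₀^3 aⁿ/n! + a^4/(4!(1-ρ)) ]⁻¹
Σ = a^0/0! + a^1/1! + a^2/2! + a^3/3! = 1.0000 + 2.6813 + 3.5947 + 3.2129 = 10.4889
a^4/(4!(1-ρ)) = 51.688477/(24 × 0.32967033) = 6.5328
P₀ = 1/(10.4889 + 6.5328) = 0.05875
Lq = P₀·a^4·ρ / (4!(1-ρ)²) = 0.058748 × 51.6885 × 0.67033 / (24 × 0.10868) = 0.7804
Wq = Lq/λ = 0.7804/24.4 = 0.03198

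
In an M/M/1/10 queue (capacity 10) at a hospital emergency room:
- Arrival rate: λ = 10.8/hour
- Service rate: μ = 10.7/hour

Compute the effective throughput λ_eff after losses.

ρ = λ/μ = 10.8/10.7 = 1.00935
P₀ = (1-ρ)/(1-ρ^(K+1)) = (1-1.00935)/(1-1.00935^11) = -0.00935000/-0.107796 = 0.08674
P_K = P₀×ρ^K = 0.08674 × 1.00935^10 = 0.08674 × 1.0975 = 0.09520
λ_eff = λ(1-P_K) = 10.8 × (1 - 0.095196) = 10.8 × 0.904804 = 9.7719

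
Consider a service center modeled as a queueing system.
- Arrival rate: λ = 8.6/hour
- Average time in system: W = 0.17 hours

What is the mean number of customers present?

Little's Law: L = λW
L = 8.6 × 0.17 = 1.4620 customers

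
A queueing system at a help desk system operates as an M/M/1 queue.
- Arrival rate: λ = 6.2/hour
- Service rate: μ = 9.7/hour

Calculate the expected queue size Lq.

ρ = λ/μ = 6.2/9.7 = 0.6392
For M/M/1: Lq = λ²/(μ(μ-λ))
Lq = 38.44/(9.7 × 3.50)
Lq = 1.1323 tickets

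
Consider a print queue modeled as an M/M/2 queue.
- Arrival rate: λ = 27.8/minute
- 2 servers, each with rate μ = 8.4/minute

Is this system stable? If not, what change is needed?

Stability requires ρ = λ/(cμ) < 1
ρ = 27.8/(2 × 8.4) = 27.8/16.80 = 1.6548
Since 1.6548 ≥ 1, the system is UNSTABLE.
Need c > λ/μ = 27.8/8.4 = 3.31.
Minimum servers needed: c = 4.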